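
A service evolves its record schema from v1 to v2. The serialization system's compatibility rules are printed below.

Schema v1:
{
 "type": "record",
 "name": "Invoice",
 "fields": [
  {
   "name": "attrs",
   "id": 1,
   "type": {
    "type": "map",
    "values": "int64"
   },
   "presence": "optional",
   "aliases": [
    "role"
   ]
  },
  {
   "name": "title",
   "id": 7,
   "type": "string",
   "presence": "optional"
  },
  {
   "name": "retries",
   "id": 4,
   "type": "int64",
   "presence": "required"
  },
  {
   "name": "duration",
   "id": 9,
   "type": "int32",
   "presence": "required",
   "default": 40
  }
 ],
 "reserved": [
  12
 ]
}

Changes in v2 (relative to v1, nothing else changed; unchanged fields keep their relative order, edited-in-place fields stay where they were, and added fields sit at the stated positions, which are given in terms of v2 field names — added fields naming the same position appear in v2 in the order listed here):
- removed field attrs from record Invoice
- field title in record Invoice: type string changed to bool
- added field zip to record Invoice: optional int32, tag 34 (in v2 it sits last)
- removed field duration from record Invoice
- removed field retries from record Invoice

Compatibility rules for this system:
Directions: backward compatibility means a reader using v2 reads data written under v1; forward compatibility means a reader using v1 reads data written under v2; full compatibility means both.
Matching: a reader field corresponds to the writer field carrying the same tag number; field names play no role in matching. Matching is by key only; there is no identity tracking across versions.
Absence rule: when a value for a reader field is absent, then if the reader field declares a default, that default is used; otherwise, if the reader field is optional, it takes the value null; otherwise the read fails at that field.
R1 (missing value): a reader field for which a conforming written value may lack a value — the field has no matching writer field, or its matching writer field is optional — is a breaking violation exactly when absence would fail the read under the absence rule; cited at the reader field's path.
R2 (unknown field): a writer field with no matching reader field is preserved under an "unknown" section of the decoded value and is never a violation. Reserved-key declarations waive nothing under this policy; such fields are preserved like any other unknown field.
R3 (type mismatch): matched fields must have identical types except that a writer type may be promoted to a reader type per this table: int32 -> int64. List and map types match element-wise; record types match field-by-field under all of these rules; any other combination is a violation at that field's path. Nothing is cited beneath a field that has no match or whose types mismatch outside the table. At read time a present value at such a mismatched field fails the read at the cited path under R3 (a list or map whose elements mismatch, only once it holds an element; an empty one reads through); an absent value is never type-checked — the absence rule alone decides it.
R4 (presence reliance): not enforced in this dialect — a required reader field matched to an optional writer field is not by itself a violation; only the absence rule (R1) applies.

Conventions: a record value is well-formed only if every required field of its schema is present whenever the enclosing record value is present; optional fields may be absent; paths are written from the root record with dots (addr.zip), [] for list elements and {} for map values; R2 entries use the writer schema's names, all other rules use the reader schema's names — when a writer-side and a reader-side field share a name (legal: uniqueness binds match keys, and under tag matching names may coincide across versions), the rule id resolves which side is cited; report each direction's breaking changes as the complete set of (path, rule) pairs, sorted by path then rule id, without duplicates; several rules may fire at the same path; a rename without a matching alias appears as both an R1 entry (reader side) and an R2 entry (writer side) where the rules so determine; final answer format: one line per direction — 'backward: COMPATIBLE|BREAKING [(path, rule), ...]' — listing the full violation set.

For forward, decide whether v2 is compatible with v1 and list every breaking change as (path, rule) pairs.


each type pair in Invoice: writer, then reader
forward pass over Invoice, reader schema v1, writer schema v2:
  attrs: no writer-side match
  writer optional, bool -> string: reader title maps from writer title
  retries: no writer-side match
  duration: no writer-side match
  leftover writer field: zip
  R1 fires at retries
  R3 fires at title
  => 2 violation(s): forward is BREAKING for Invoice
ruling out the remaining Invoice differences:
  removed field attrs from record Invoice -> fires no rule on Invoice, leaving the asked answer as it is
  added field zip to record Invoice: optional int32, tag 34 (in v2 it sits last) -> fires no rule on Invoice, leaving the asked answer as it is
  removed field duration from record Invoice -> fires no rule on Invoice, leaving the asked answer as it is

forward: BREAKING [(retries, R1), (title, R3)]


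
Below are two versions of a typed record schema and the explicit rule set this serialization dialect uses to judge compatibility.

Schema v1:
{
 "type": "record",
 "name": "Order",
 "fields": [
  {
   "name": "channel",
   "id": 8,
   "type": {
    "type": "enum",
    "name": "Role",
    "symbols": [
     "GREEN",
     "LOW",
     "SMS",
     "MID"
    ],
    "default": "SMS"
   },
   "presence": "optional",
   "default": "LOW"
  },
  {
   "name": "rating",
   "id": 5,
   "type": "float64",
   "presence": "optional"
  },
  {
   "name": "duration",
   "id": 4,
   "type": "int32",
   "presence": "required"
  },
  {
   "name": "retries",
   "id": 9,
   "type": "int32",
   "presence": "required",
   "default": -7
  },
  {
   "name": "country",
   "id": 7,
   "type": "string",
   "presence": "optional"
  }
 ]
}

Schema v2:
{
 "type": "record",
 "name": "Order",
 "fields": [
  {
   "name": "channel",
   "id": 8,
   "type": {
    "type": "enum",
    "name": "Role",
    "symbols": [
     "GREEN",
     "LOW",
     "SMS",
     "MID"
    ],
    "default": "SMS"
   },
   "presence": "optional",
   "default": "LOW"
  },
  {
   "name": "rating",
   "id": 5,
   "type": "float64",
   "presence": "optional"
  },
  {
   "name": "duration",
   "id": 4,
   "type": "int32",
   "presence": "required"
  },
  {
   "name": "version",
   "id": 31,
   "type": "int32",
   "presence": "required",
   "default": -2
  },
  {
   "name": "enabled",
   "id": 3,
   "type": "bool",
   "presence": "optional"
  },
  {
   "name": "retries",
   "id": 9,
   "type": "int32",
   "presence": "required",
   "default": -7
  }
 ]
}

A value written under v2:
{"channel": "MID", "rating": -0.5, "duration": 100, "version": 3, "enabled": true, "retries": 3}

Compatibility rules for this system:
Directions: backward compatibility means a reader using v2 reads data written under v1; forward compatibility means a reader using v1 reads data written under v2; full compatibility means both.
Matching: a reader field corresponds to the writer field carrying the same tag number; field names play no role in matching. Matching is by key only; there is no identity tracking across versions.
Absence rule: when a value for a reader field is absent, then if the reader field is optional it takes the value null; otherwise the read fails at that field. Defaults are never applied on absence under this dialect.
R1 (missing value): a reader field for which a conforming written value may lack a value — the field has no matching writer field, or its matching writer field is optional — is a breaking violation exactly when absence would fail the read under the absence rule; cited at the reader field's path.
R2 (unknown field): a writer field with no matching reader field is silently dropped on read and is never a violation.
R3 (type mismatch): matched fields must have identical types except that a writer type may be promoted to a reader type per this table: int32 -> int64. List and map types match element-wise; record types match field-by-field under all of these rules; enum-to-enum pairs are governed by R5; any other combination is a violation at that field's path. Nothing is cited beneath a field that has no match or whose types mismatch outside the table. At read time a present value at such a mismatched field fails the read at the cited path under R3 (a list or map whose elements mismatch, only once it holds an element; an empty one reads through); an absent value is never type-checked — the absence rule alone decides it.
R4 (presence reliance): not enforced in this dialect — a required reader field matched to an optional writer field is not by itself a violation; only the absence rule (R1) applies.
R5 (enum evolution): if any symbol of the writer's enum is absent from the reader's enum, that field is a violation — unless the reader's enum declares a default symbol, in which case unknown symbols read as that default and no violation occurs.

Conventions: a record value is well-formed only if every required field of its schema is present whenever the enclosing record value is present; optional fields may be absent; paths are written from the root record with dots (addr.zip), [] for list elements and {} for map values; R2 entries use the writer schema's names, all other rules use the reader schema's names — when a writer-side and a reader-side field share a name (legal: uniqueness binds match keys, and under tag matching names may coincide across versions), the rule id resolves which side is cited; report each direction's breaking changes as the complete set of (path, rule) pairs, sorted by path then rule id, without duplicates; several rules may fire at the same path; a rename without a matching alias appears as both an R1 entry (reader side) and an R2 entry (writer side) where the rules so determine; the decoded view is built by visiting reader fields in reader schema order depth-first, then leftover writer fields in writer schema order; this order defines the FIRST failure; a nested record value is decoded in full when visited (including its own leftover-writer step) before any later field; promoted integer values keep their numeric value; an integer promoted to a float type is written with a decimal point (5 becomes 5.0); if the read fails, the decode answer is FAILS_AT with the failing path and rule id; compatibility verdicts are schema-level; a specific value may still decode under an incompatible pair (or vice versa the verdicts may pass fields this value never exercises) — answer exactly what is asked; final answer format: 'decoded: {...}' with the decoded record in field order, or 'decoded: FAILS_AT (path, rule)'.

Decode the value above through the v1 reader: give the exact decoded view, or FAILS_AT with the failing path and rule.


decoded: {"channel": "MID", "rating": -0.5, "duration": 100, "retries": 3, "country": null}

in Order below, arrows point writer -> reader
decode (reader v1):
  channel := "MID"
  rating := -0.5
  duration := 100
  retries := 3
  country := null (not supplied -> null)
  writer version: unmatched, discarded
  writer enabled: unmatched, discarded
  => decoded: {"channel": "MID", "rating": -0.5, "duration": 100, "retries": 3, "country": null}
the rest of the Order diff is inert for this question:
  removed field country from record Order -> inert under this dialect — no rule fires on Order and the result does not move
  added field version to record Order: required int32, tag 31, default -2 (in v2 it sits immediately before retries) -> a verdict-level change on Order — the shown value reads the same
  added field enabled to record Order: optional bool, tag 3 (in v2 it sits immediately before retries) -> inert under this dialect — no rule fires on Order and the result does not move


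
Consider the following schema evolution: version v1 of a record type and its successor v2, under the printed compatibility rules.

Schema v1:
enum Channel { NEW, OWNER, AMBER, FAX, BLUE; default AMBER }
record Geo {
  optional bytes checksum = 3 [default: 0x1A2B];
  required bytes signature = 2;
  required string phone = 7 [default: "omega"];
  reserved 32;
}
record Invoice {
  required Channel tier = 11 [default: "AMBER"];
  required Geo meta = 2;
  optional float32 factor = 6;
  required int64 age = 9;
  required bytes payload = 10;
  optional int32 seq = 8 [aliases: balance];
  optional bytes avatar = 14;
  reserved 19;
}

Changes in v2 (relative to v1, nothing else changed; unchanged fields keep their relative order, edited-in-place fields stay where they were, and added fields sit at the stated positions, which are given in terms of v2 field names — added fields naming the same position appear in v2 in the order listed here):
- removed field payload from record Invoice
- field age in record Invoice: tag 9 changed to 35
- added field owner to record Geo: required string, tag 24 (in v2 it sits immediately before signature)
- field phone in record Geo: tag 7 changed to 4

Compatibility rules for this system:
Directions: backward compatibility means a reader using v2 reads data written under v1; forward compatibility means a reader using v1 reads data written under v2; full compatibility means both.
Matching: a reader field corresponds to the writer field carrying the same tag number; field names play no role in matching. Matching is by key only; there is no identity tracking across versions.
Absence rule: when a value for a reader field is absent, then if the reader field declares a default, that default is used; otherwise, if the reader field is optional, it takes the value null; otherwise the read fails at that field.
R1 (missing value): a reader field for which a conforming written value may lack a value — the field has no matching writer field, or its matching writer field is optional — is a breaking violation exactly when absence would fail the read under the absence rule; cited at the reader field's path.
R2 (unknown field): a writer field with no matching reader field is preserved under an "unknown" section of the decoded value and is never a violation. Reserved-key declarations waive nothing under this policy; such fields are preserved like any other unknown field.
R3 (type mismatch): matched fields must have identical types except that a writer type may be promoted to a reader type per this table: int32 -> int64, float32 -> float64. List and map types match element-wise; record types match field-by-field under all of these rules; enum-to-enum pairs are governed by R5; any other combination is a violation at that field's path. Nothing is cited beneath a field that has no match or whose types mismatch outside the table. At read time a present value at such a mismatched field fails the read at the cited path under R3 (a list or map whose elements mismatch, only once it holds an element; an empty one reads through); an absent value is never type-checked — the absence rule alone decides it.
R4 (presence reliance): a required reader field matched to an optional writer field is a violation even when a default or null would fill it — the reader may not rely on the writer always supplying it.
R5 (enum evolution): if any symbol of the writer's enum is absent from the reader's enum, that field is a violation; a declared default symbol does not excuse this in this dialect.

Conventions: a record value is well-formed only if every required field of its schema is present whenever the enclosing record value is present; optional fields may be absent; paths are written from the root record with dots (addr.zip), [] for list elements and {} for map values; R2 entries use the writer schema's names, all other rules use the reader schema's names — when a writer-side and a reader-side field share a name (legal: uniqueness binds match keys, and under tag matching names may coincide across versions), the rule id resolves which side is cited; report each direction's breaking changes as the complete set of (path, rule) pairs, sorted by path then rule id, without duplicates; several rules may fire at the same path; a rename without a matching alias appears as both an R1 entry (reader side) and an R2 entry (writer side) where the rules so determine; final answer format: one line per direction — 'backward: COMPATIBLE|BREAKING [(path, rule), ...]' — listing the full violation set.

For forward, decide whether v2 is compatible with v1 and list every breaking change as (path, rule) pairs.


forward: BREAKING [(age, R1), (payload, R1)]

arrows below run writer -> reader for Invoice
checking forward for Invoice: reader v1 against writer v2:
  Channel -> Channel, writer required: tier aligns to tier
  Geo -> Geo, writer required: meta aligns to meta
  float32 -> float32, writer optional: factor aligns to factor
  age has no writer counterpart
  payload has no writer counterpart
  int32 -> int32, writer optional: seq aligns to seq
  bytes -> bytes, writer optional: avatar aligns to avatar
  writer field age has no reader counterpart
  bytes -> bytes, writer optional: meta.checksum aligns to meta.checksum
  bytes -> bytes, writer required: meta.signature aligns to meta.signature
  meta.phone has no writer counterpart
  writer field meta.owner has no reader counterpart
  writer field meta.phone has no reader counterpart
  breaking: (age, R1)
  breaking: (payload, R1)
  => forward: BREAKING (2)
the rest of the Invoice diff is inert for this question:
  added field owner to record Geo: required string, tag 24 (in v2 it sits immediately before signature) -> its effect on Invoice is confined to the backward direction, not asked
  field phone in record Geo: tag 7 changed to 4 -> triggers nothing under Invoice's printed rules — same verdict


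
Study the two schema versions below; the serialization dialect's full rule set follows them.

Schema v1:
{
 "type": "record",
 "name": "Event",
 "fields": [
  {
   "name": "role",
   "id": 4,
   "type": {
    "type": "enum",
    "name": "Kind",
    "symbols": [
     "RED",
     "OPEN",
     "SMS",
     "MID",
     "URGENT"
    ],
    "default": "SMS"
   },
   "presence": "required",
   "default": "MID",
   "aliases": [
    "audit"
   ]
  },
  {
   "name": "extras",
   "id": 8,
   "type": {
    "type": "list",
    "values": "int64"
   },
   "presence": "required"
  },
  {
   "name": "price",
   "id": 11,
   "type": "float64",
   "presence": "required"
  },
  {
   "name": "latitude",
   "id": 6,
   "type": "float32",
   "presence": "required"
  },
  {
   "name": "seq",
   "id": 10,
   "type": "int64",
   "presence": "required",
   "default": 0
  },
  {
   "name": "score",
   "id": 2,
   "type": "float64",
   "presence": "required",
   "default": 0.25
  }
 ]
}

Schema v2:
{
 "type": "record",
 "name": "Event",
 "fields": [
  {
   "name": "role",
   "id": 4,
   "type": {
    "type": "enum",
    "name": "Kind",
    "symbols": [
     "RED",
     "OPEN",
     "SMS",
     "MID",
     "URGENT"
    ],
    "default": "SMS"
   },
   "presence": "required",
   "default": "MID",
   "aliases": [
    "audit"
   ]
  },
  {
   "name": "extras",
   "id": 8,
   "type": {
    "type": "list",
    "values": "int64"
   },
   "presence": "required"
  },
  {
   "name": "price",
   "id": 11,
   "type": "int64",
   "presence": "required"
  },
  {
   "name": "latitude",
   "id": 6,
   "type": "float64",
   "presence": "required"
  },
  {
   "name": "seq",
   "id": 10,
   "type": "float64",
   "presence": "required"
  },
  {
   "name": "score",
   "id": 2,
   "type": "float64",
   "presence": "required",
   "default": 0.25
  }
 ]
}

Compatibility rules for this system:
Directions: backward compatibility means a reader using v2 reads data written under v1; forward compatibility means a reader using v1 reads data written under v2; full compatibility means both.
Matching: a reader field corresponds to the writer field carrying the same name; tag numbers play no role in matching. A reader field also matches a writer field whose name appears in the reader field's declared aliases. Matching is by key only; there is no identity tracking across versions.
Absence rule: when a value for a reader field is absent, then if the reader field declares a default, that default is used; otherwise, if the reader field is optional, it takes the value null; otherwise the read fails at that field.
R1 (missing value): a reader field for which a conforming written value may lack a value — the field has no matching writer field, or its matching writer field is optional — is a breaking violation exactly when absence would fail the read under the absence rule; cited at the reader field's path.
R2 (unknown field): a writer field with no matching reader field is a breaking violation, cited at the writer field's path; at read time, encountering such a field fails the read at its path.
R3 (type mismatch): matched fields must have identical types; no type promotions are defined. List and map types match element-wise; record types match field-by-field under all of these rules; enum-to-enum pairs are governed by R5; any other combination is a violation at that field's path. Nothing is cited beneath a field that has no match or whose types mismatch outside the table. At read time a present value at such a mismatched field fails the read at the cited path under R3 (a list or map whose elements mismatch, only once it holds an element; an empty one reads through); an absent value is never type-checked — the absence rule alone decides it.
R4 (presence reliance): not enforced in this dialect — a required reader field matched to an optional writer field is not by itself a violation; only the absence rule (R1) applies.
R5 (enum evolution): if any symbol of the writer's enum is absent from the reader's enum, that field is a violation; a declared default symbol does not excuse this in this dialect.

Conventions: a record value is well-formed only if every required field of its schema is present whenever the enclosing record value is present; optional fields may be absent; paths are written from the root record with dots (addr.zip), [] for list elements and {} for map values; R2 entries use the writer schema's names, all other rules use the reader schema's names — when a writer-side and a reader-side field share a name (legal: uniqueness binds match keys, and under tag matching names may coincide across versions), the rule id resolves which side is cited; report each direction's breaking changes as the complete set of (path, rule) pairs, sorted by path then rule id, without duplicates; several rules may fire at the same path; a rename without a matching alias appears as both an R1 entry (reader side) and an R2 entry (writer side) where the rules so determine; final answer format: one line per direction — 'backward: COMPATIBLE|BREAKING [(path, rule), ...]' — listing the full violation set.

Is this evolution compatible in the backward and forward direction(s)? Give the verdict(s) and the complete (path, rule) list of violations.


backward: BREAKING [(latitude, R3), (price, R3), (seq, R3)]; forward: BREAKING [(latitude, R3), (price, R3), (seq, R3)]

each type pair in Event: writer, then reader
checking backward for Event: reader v2 against writer v1:
  writer required, Kind -> Kind: reader role maps from writer role
  writer required, list<int64> -> list<int64>: reader extras maps from writer extras
  writer required, float64 -> int64: reader price maps from writer price
  writer required, float32 -> float64: reader latitude maps from writer latitude
  writer required, int64 -> float64: reader seq maps from writer seq
  writer required, float64 -> float64: reader score maps from writer score
  breaking: (latitude, R3)
  breaking: (price, R3)
  breaking: (seq, R3)
  => 3 violation(s): backward is BREAKING for Event
checking forward for Event: reader v1 against writer v2:
  writer required, Kind -> Kind: reader role maps from writer role
  writer required, list<int64> -> list<int64>: reader extras maps from writer extras
  writer required, int64 -> float64: reader price maps from writer price
  writer required, float64 -> float32: reader latitude maps from writer latitude
  writer required, float64 -> int64: reader seq maps from writer seq
  writer required, float64 -> float64: reader score maps from writer score
  breaking: (latitude, R3)
  breaking: (price, R3)
  breaking: (seq, R3)
  => 3 violation(s): forward is BREAKING for Event


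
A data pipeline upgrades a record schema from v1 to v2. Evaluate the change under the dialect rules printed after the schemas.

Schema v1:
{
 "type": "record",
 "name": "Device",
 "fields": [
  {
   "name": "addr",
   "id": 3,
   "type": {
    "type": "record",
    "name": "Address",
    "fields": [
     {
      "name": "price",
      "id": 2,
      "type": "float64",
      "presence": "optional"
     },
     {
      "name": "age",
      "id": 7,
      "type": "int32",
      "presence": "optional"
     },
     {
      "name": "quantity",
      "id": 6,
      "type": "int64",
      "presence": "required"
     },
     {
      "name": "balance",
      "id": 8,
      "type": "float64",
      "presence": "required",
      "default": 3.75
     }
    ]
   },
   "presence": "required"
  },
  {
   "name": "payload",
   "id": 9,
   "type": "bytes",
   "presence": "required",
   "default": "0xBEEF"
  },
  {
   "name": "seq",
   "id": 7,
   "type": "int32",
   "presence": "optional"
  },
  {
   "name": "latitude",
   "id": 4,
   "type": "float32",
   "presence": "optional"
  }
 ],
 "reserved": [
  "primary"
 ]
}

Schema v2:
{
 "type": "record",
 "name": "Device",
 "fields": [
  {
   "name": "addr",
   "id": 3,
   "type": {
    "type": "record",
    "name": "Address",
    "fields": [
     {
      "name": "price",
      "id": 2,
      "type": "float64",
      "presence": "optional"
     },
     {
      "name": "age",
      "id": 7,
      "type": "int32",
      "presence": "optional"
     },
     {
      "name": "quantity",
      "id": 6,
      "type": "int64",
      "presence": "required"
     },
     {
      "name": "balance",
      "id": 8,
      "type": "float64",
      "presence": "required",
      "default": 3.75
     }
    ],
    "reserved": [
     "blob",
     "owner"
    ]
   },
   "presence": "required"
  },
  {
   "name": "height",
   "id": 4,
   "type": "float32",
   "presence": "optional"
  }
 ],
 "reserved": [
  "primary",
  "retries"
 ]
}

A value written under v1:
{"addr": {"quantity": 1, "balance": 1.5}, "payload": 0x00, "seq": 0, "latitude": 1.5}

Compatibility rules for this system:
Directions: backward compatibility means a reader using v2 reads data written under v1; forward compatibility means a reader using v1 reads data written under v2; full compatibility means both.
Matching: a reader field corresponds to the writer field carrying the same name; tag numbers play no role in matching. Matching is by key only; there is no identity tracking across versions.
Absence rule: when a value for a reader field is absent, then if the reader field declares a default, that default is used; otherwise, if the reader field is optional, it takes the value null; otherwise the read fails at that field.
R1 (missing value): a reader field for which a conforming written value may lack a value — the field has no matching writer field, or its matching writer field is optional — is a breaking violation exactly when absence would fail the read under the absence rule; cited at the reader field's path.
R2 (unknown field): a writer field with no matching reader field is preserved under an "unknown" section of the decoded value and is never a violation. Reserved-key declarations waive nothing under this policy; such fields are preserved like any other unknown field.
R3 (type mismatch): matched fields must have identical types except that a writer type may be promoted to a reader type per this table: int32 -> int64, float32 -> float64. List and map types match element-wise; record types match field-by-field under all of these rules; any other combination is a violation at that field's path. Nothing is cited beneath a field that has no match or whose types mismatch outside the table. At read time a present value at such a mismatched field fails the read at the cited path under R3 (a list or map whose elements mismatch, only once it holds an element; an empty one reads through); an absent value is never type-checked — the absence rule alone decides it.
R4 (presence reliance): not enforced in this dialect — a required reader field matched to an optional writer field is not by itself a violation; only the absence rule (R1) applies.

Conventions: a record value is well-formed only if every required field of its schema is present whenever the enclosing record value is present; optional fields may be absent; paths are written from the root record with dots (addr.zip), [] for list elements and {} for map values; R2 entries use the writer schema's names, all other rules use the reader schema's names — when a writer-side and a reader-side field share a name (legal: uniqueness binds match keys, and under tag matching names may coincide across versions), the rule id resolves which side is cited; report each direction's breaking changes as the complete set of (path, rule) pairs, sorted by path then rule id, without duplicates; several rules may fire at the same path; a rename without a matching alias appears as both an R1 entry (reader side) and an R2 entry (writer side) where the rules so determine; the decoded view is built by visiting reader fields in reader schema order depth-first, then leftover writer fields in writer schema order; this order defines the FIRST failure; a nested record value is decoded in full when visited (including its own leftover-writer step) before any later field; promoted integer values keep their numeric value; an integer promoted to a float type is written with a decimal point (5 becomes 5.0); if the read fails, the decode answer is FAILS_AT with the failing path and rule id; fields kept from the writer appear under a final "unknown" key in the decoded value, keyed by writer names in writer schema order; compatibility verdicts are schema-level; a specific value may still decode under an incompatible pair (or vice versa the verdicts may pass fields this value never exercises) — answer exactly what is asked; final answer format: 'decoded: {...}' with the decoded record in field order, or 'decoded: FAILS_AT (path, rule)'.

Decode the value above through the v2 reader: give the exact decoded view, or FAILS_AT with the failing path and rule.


decoded: {"addr": {"price": null, "age": null, "quantity": 1, "balance": 1.5}, "height": null, "unknown": {"payload": 0x00, "seq": 0, "latitude": 1.5}}

each type pair in Device: writer, then reader
migrating the Device value to v2:
  addr.price := null (not supplied -> null)
  addr.age := null (not supplied -> null)
  addr.quantity := 1
  addr.balance := 1.5
  height := null (not supplied -> null)
  writer payload: kept under "unknown"
  writer seq: kept under "unknown"
  writer latitude: kept under "unknown"
  => decoded: {"addr": {"price": null, "age": null, "quantity": 1, "balance": 1.5}, "height": null, "unknown": {"payload": 0x00, "seq": 0, "latitude": 1.5}}


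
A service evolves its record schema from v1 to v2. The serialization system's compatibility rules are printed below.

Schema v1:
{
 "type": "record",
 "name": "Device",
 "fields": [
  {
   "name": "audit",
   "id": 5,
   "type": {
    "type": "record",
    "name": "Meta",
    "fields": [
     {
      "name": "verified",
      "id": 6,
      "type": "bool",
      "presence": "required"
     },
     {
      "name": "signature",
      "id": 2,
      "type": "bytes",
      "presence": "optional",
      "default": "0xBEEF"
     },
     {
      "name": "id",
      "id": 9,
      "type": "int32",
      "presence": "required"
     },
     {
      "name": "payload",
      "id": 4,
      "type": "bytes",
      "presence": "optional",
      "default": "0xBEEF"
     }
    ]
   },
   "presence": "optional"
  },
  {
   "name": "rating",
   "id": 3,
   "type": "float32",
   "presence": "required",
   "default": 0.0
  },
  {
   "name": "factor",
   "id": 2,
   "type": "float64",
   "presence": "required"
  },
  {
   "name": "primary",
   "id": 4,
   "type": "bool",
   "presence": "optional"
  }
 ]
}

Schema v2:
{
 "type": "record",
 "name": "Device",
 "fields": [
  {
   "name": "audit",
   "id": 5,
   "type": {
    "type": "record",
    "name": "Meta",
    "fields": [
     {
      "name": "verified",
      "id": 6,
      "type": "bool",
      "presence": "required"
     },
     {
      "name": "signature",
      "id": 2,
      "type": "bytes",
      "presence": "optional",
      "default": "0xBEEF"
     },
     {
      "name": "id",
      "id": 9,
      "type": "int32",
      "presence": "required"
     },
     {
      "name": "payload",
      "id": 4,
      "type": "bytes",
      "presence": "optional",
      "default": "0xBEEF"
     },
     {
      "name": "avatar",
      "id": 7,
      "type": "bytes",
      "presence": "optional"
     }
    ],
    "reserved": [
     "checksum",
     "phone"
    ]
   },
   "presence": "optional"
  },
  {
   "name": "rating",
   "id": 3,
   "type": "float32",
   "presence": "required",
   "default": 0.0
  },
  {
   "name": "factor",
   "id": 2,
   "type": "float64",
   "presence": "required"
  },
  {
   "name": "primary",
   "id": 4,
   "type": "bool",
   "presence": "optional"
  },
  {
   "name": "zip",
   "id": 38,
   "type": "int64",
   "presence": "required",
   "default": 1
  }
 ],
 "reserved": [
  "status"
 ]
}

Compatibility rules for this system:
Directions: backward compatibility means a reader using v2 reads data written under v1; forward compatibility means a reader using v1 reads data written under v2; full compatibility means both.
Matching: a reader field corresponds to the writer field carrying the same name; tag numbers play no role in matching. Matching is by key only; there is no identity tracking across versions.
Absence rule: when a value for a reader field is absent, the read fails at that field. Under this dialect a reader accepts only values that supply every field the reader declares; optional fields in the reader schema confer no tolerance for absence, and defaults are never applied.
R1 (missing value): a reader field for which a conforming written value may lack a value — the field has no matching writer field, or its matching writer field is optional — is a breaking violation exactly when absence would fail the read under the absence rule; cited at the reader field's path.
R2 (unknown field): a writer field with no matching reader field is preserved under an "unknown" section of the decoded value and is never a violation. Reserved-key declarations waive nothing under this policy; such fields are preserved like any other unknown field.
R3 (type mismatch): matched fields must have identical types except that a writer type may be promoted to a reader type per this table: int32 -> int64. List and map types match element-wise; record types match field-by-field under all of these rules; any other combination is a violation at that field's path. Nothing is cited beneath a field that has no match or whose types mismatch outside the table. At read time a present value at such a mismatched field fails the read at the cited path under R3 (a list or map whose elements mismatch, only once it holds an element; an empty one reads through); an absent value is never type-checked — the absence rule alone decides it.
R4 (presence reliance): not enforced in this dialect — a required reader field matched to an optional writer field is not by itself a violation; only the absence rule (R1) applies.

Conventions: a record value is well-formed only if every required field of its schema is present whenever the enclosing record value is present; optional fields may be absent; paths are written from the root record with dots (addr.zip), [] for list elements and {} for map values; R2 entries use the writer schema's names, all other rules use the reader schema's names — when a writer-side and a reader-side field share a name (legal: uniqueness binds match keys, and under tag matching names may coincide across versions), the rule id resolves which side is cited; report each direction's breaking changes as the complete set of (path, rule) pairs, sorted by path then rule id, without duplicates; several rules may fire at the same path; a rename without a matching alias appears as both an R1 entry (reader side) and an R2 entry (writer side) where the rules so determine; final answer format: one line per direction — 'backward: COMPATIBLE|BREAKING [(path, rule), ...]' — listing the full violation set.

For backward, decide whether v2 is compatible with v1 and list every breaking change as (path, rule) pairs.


backward: BREAKING [(audit, R1), (audit.avatar, R1), (audit.payload, R1), (audit.signature, R1), (primary, R1), (zip, R1)]

each type pair in Device: writer, then reader
backward on Device — v2 reading data written by v1:
  audit <- audit (Meta -> Meta, writer optional)
  rating <- rating (float32 -> float32, writer required)
  factor <- factor (float64 -> float64, writer required)
  primary <- primary (bool -> bool, writer optional)
  zip: no writer match
  audit.verified <- audit.verified (bool -> bool, writer required)
  audit.signature <- audit.signature (bytes -> bytes, writer optional)
  audit.id <- audit.id (int32 -> int32, writer required)
  audit.payload <- audit.payload (bytes -> bytes, writer optional)
  audit.avatar: no writer match
  rule R1 violated at audit
  rule R1 violated at audit.avatar
  rule R1 violated at audit.payload
  rule R1 violated at audit.signature
  rule R1 violated at primary
  rule R1 violated at zip
  => 6 violation(s): backward is BREAKING for Device


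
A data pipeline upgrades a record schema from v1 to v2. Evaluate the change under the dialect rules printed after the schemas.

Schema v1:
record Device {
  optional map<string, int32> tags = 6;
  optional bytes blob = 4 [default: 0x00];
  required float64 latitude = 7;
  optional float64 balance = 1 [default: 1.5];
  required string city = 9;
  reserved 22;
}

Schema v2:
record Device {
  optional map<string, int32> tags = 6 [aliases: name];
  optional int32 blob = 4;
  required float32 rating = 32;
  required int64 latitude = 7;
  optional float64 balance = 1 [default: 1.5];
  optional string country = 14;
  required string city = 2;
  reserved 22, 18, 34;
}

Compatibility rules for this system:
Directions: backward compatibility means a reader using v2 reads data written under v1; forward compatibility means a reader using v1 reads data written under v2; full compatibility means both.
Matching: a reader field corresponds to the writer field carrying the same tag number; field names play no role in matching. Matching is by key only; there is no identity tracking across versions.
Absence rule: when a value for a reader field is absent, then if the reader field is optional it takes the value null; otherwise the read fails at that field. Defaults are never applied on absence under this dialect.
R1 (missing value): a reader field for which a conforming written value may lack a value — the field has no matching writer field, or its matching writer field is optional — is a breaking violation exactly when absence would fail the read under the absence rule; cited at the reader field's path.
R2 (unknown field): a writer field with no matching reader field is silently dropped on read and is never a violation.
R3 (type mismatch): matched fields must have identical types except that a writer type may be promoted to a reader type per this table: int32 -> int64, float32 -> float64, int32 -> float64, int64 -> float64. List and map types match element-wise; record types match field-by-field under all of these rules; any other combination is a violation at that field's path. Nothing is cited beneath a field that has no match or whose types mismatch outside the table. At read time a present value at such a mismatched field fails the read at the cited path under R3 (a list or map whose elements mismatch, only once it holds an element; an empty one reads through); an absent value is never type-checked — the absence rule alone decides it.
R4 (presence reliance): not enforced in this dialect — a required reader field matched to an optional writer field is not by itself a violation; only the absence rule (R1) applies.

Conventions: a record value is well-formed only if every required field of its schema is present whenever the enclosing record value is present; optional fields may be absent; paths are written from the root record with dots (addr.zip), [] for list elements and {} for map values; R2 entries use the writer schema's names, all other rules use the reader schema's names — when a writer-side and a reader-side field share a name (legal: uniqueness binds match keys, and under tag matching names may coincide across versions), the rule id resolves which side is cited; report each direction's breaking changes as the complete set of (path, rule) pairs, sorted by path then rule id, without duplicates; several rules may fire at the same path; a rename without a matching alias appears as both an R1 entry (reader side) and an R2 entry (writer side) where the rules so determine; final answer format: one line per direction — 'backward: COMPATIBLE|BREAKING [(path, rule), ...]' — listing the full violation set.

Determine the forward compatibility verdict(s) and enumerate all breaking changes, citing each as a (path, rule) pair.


each type pair in Device: writer, then reader
checking forward for Device: reader v1 against writer v2:
  map<string, int32> -> map<string, int32>, writer optional: tags aligns to tags
  int32 -> bytes, writer optional: blob aligns to blob
  int64 -> float64, writer required: latitude aligns to latitude
  float64 -> float64, writer optional: balance aligns to balance
  city: no writer match
  writer field rating has no reader counterpart
  writer field country has no reader counterpart
  writer field city has no reader counterpart
  breaking: (blob, R3)
  breaking: (city, R1)
  => forward verdict for Device: BREAKING, 2 violation(s)
ruling out the remaining Device differences:
  added field country to record Device: optional string, tag 14 (in v2 it sits immediately before city) -> triggers nothing under Device's printed rules — same verdict
  added field rating to record Device: required float32, tag 32 (in v2 it sits immediately before latitude) -> its effect on Device is confined to the backward direction, not asked
  field latitude in record Device: type float64 changed to int64 -> its effect on Device is confined to the backward direction, not asked

forward: BREAKING [(blob, R3), (city, R1)]
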